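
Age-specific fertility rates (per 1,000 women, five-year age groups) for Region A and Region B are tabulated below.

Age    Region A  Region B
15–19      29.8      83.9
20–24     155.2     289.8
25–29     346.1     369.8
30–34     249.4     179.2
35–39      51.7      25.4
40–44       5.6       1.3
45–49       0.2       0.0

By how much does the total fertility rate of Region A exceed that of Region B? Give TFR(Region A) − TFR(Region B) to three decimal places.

-0.557

Region A:
  Sum of ASFRs = 29.8 + 155.2 + 346.1 + 249.4 + 51.7 + 5.6 + 0.2 = 838.0
  TFR = 5 × 838.0 / 1000 = 4.19
Region B:
  Sum of ASFRs = 83.9 + 289.8 + 369.8 + 179.2 + 25.4 + 1.3 + 0.0 = 949.4
  TFR = 5 × 949.4 / 1000 = 4.747
Difference = 4.19 − 4.747 = -0.557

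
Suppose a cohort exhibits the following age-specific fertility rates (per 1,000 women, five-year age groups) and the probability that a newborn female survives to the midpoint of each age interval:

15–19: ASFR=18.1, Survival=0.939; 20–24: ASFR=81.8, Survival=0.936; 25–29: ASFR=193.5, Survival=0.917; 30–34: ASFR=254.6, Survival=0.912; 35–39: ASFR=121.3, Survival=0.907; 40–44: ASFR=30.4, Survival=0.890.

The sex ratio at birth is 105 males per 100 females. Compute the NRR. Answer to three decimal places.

1.562

Proportion female at birth = 100 / (100 + 105) = 0.48780.
Survival-weighted fertility by age (5·fₓ·Sₓ):
  15–19: 5 × 18.1/1000 × 0.939 = 0.08498
  20–24: 5 × 81.8/1000 × 0.936 = 0.38282
  25–29: 5 × 193.5/1000 × 0.917 = 0.88720
  30–34: 5 × 254.6/1000 × 0.912 = 1.16098
  35–39: 5 × 121.3/1000 × 0.907 = 0.55010
  40–44: 5 × 30.4/1000 × 0.890 = 0.13528
Sum = 3.20136
NRR = 0.48780 × 3.20136 = 1.56162
With NRR above 1 the population is above replacement fertility.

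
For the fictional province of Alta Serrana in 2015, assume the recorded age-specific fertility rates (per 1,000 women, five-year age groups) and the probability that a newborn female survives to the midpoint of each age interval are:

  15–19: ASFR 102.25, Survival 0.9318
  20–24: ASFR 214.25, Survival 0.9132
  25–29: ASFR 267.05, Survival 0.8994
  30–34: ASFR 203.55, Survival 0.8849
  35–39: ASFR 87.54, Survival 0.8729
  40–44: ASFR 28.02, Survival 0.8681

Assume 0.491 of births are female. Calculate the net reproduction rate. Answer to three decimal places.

1.993

Proportion female at birth = 0.491.
Survival-weighted fertility by age (5·fₓ·Sₓ):
  15–19: 5 × 102.25/1000 × 0.9318 = 0.47638
  20–24: 5 × 214.25/1000 × 0.9132 = 0.97827
  25–29: 5 × 267.05/1000 × 0.8994 = 1.20092
  30–34: 5 × 203.55/1000 × 0.8849 = 0.90061
  35–39: 5 × 87.54/1000 × 0.8729 = 0.38207
  40–44: 5 × 28.02/1000 × 0.8681 = 0.12162
Sum = 4.05987
NRR = 0.491 × 4.05987 = 1.99340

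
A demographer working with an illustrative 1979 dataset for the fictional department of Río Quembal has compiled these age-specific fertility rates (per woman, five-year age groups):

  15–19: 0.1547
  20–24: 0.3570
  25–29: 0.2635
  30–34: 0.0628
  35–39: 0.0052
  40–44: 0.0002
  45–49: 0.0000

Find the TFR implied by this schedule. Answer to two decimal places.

Sum of ASFRs = 0.1547 + 0.3570 + 0.2635 + 0.0628 + 0.0052 + 0.0002 + 0.0000 = 0.8434
TFR = 5 × 0.8434 = 4.217

4.22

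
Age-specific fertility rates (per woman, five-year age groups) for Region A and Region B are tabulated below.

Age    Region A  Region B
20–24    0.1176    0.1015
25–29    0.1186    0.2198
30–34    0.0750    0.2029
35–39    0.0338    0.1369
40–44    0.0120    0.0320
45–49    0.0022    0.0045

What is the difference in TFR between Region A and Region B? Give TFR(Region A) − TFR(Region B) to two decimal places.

-1.69

Region A:
  Sum of ASFRs = 0.1176 + 0.1186 + 0.0750 + 0.0338 + 0.0120 + 0.0022 = 0.3592
  TFR = 5 × 0.3592 = 1.796
Region B:
  Sum of ASFRs = 0.1015 + 0.2198 + 0.2029 + 0.1369 + 0.0320 + 0.0045 = 0.6976
  TFR = 5 × 0.6976 = 3.488
Difference = 1.796 − 3.488 = -1.692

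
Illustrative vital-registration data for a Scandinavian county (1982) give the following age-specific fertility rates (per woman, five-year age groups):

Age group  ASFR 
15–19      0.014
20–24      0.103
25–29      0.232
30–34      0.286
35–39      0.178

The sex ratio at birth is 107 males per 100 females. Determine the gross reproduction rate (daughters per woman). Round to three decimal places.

Proportion female at birth = 100 / (100 + 107) = 0.48309.
Sum of ASFRs = 0.014 + 0.103 + 0.232 + 0.286 + 0.178 = 0.813
TFR = 5 × 0.813 = 4.065
GRR = 0.48309 × 4.065 = 1.96376

1.964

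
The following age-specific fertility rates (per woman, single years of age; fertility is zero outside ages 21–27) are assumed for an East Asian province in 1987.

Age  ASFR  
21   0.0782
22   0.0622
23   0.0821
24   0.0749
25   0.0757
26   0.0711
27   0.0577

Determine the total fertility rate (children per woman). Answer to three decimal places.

Sum of ASFRs = 0.0782 + 0.0622 + 0.0821 + 0.0749 + 0.0757 + 0.0711 + 0.0577 = 0.5019
TFR = 0.5019

0.502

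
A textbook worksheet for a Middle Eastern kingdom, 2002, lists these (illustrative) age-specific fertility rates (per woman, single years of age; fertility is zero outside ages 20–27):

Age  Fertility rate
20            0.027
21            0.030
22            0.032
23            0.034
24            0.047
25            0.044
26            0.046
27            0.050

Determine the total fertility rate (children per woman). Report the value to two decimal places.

Sum of ASFRs = 0.027 + 0.030 + 0.032 + 0.034 + 0.047 + 0.044 + 0.046 + 0.050 = 0.310
TFR = 0.31

0.31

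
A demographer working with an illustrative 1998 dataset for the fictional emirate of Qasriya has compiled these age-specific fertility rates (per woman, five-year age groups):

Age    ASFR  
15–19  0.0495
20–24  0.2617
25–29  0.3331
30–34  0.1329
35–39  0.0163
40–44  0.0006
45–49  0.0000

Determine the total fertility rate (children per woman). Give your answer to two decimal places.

Sum of ASFRs = 0.0495 + 0.2617 + 0.3331 + 0.1329 + 0.0163 + 0.0006 + 0.0000 = 0.7941
TFR = 5 × 0.7941 = 3.9705

3.97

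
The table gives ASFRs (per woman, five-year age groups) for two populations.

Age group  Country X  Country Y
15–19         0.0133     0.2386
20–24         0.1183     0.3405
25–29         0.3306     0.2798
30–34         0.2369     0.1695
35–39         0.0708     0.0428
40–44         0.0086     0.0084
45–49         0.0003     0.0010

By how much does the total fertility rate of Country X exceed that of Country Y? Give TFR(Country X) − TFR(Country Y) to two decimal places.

Country X:
  Sum of ASFRs = 0.0133 + 0.1183 + 0.3306 + 0.2369 + 0.0708 + 0.0086 + 0.0003 = 0.7788
  TFR = 5 × 0.7788 = 3.894
Country Y:
  Sum of ASFRs = 0.2386 + 0.3405 + 0.2798 + 0.1695 + 0.0428 + 0.0084 + 0.0010 = 1.0806
  TFR = 5 × 1.0806 = 5.403
Difference = 3.894 − 5.403 = -1.509

-1.51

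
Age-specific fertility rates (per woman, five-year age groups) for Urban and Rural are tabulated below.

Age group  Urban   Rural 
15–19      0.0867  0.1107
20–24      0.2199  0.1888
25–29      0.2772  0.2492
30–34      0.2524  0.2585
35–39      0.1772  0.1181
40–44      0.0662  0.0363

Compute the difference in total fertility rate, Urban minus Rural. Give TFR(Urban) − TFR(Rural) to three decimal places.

0.590

Urban:
  Sum of ASFRs = 0.0867 + 0.2199 + 0.2772 + 0.2524 + 0.1772 + 0.0662 = 1.0796
  TFR = 5 × 1.0796 = 5.398
Rural:
  Sum of ASFRs = 0.1107 + 0.1888 + 0.2492 + 0.2585 + 0.1181 + 0.0363 = 0.9616
  TFR = 5 × 0.9616 = 4.808
Difference = 5.398 − 4.808 = 0.59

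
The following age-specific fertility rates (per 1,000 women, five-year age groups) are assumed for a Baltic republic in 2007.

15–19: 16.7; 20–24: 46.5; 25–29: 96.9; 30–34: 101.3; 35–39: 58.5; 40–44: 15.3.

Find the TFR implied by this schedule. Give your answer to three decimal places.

Sum of ASFRs = 16.7 + 46.5 + 96.9 + 101.3 + 58.5 + 15.3 = 335.2
TFR = 5 × 335.2 / 1000 = 1.676

1.676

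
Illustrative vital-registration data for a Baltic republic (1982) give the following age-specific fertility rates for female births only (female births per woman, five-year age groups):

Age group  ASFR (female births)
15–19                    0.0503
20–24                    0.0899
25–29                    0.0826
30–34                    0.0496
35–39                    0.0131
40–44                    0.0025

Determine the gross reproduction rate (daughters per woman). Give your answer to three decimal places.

1.440

Sum of female ASFRs = 0.0503 + 0.0899 + 0.0826 + 0.0496 + 0.0131 + 0.0025 = 0.2880
GRR = 5 × 0.2880 = 1.44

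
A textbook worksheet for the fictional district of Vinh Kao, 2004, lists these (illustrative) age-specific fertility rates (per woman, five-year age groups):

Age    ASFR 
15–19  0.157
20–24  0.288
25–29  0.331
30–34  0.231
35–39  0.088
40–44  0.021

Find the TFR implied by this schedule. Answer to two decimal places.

5.58

Sum of ASFRs = 0.157 + 0.288 + 0.331 + 0.231 + 0.088 + 0.021 = 1.116
TFR = 5 × 1.116 = 5.58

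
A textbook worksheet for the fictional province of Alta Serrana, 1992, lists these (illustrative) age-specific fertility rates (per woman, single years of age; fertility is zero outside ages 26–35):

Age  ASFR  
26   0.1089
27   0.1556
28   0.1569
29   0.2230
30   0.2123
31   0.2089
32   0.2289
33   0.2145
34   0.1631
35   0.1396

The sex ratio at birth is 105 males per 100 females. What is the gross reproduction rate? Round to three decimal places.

Proportion female at birth = 100 / (100 + 105) = 0.48780.
Sum of ASFRs = 0.1089 + 0.1556 + 0.1569 + 0.2230 + 0.2123 + 0.2089 + 0.2289 + 0.2145 + 0.1631 + 0.1396 = 1.8117
TFR = 1.8117
GRR = 0.48780 × 1.8117 = 0.88375

0.884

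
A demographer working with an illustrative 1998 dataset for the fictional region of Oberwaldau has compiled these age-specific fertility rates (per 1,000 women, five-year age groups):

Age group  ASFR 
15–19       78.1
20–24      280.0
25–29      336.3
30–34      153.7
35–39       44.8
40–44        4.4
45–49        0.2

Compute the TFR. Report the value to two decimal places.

Sum of ASFRs = 78.1 + 280.0 + 336.3 + 153.7 + 44.8 + 4.4 + 0.2 = 897.5
TFR = 5 × 897.5 / 1000 = 4.4875

4.49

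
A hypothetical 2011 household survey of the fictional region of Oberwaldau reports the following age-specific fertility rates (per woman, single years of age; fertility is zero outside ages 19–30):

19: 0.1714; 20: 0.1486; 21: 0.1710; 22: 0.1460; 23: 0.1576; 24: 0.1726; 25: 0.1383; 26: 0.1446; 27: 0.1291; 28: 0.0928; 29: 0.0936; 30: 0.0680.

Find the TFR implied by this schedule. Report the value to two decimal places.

Sum of ASFRs = 0.1714 + 0.1486 + 0.1710 + 0.1460 + 0.1576 + 0.1726 + 0.1383 + 0.1446 + 0.1291 + 0.0928 + 0.0936 + 0.0680 = 1.6336
TFR = 1.6336

1.63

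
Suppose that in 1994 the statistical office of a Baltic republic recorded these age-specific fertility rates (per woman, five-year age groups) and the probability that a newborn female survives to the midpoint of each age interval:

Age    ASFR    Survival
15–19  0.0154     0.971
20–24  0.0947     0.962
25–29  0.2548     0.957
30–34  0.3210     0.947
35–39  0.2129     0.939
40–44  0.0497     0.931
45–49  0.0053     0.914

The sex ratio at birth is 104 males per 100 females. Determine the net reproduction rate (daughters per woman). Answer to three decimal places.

Proportion female at birth = 100 / (100 + 104) = 0.49020.
Survival-weighted fertility by age (5·fₓ·Sₓ):
  15–19: 5 × 0.0154 × 0.971 = 0.07477
  20–24: 5 × 0.0947 × 0.962 = 0.45551
  25–29: 5 × 0.2548 × 0.957 = 1.21922
  30–34: 5 × 0.3210 × 0.947 = 1.51994
  35–39: 5 × 0.2129 × 0.939 = 0.99957
  40–44: 5 × 0.0497 × 0.931 = 0.23135
  45–49: 5 × 0.0053 × 0.914 = 0.02422
Sum = 4.52458
NRR = 0.49020 × 4.52458 = 2.21795
With NRR above 1 the population is above replacement fertility.

2.218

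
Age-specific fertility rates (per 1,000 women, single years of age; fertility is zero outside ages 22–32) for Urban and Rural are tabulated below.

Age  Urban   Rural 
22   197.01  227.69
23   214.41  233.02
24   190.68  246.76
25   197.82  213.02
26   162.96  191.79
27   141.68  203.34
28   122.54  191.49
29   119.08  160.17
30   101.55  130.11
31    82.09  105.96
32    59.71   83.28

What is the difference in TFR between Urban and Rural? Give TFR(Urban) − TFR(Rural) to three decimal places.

-0.397

Urban:
  Sum of ASFRs = 197.01 + 214.41 + 190.68 + 197.82 + 162.96 + 141.68 + 122.54 + 119.08 + 101.55 + 82.09 + 59.71 = 1589.53
  TFR = 1589.53 / 1000 = 1.58953
Rural:
  Sum of ASFRs = 227.69 + 233.02 + 246.76 + 213.02 + 191.79 + 203.34 + 191.49 + 160.17 + 130.11 + 105.96 + 83.28 = 1986.63
  TFR = 1986.63 / 1000 = 1.98663
Difference = 1.58953 − 1.98663 = -0.3971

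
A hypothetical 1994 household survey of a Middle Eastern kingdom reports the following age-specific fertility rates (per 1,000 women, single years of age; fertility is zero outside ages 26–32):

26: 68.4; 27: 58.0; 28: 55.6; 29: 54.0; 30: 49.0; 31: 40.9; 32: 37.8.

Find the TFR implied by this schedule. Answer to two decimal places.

Sum of ASFRs = 68.4 + 58.0 + 55.6 + 54.0 + 49.0 + 40.9 + 37.8 = 363.7
TFR = 363.7 / 1000 = 0.3637

0.36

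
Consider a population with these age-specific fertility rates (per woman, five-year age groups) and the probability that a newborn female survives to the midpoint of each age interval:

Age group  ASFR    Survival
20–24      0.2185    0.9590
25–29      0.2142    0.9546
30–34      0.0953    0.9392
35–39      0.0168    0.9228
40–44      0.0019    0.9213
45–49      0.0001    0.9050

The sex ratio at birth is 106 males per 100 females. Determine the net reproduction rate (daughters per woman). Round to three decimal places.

1.264

Proportion female at birth = 100 / (100 + 106) = 0.48544.
Survival-weighted fertility by age (5·fₓ·Sₓ):
  20–24: 5 × 0.2185 × 0.9590 = 1.04771
  25–29: 5 × 0.2142 × 0.9546 = 1.02238
  30–34: 5 × 0.0953 × 0.9392 = 0.44753
  35–39: 5 × 0.0168 × 0.9228 = 0.07752
  40–44: 5 × 0.0019 × 0.9213 = 0.00875
  45–49: 5 × 0.0001 × 0.9050 = 0.00045
Sum = 2.60434
NRR = 0.48544 × 2.60434 = 1.26425
NRR > 1, so each generation more than replaces itself.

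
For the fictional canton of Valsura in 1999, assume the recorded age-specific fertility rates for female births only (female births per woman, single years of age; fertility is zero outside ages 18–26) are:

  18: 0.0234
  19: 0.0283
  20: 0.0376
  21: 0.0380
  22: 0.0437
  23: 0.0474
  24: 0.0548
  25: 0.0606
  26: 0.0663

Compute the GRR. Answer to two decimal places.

0.40

Sum of female ASFRs = 0.0234 + 0.0283 + 0.0376 + 0.0380 + 0.0437 + 0.0474 + 0.0548 + 0.0606 + 0.0663 = 0.4001
GRR = 0.4001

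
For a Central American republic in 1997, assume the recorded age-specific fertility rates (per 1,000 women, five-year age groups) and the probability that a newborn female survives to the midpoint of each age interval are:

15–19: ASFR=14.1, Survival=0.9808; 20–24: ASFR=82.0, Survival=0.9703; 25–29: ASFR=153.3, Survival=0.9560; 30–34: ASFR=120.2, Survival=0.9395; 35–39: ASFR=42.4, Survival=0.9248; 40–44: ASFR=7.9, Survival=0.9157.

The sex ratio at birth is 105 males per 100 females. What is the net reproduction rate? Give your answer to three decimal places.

Proportion female at birth = 100 / (100 + 105) = 0.48780.
Weighting each age-specific rate by interval width and survival:
  15–19: 5 × 14.1/1000 × 0.9808 = 0.06915
  20–24: 5 × 82.0/1000 × 0.9703 = 0.39782
  25–29: 5 × 153.3/1000 × 0.9560 = 0.73277
  30–34: 5 × 120.2/1000 × 0.9395 = 0.56464
  35–39: 5 × 42.4/1000 × 0.9248 = 0.19606
  40–44: 5 × 7.9/1000 × 0.9157 = 0.03617
Sum = 1.99661
NRR = 0.48780 × 1.99661 = 0.97395
With NRR below 1 the population is below replacement fertility.

0.974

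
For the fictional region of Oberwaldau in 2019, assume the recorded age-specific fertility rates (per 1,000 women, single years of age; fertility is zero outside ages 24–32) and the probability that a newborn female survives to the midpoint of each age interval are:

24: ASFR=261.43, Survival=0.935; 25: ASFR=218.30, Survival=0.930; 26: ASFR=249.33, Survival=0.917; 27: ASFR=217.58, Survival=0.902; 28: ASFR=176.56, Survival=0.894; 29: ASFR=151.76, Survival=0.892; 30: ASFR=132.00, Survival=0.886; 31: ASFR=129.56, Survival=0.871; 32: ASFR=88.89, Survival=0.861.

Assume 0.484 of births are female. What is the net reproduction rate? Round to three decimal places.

Proportion female at birth = 0.484.
Each age group contributes 1 × ASFR × survival:
  24: 1 × 261.43/1000 × 0.935 = 0.24444
  25: 1 × 218.30/1000 × 0.930 = 0.20302
  26: 1 × 249.33/1000 × 0.917 = 0.22864
  27: 1 × 217.58/1000 × 0.902 = 0.19626
  28: 1 × 176.56/1000 × 0.894 = 0.15784
  29: 1 × 151.76/1000 × 0.892 = 0.13537
  30: 1 × 132.00/1000 × 0.886 = 0.11695
  31: 1 × 129.56/1000 × 0.871 = 0.11285
  32: 1 × 88.89/1000 × 0.861 = 0.07653
Sum = 1.47190
NRR = 0.484 × 1.47190 = 0.71240
NRR < 1, so the cohort does not fully replace itself.

0.712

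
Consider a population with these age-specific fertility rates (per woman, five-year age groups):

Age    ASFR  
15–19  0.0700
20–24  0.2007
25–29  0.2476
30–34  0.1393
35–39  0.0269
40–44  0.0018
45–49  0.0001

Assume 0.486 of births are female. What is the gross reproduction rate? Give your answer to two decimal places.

1.67

Proportion female at birth = 0.486.
Sum of ASFRs = 0.0700 + 0.2007 + 0.2476 + 0.1393 + 0.0269 + 0.0018 + 0.0001 = 0.6864
TFR = 5 × 0.6864 = 3.432
GRR = 0.486 × 3.432 = 1.66795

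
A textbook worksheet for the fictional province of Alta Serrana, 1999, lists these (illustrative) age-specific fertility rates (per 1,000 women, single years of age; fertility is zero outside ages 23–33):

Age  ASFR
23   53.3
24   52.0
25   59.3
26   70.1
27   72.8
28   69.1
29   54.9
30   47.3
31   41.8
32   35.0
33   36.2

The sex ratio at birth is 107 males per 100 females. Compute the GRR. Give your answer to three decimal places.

Proportion female at birth = 100 / (100 + 107) = 0.48309.
Sum of ASFRs = 53.3 + 52.0 + 59.3 + 70.1 + 72.8 + 69.1 + 54.9 + 47.3 + 41.8 + 35.0 + 36.2 = 591.8
TFR = 591.8 / 1000 = 0.5918
GRR = 0.48309 × 0.5918 = 0.28589

0.286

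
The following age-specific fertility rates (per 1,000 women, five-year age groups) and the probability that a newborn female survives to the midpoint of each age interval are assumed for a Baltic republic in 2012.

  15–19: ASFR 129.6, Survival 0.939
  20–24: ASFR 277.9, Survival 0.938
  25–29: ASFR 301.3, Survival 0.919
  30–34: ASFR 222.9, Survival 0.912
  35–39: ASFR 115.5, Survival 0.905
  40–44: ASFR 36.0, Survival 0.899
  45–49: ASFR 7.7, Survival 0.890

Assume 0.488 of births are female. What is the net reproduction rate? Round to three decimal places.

2.455

Proportion female at birth = 0.488.
Weighting each age-specific rate by interval width and survival:
  15–19: 5 × 129.6/1000 × 0.939 = 0.60847
  20–24: 5 × 277.9/1000 × 0.938 = 1.30335
  25–29: 5 × 301.3/1000 × 0.919 = 1.38447
  30–34: 5 × 222.9/1000 × 0.912 = 1.01642
  35–39: 5 × 115.5/1000 × 0.905 = 0.52264
  40–44: 5 × 36.0/1000 × 0.899 = 0.16182
  45–49: 5 × 7.7/1000 × 0.890 = 0.03427
Sum = 5.03144
NRR = 0.488 × 5.03144 = 2.45534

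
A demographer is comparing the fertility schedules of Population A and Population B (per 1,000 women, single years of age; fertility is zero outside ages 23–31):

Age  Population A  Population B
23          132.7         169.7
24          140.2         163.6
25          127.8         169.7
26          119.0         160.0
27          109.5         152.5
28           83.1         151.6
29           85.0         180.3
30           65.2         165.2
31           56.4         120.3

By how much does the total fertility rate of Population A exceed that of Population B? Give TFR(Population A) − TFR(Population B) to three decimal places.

-0.514

Population A:
  Sum of ASFRs = 132.7 + 140.2 + 127.8 + 119.0 + 109.5 + 83.1 + 85.0 + 65.2 + 56.4 = 918.9
  TFR = 918.9 / 1000 = 0.9189
Population B:
  Sum of ASFRs = 169.7 + 163.6 + 169.7 + 160.0 + 152.5 + 151.6 + 180.3 + 165.2 + 120.3 = 1432.9
  TFR = 1432.9 / 1000 = 1.4329
Difference = 0.9189 − 1.4329 = -0.514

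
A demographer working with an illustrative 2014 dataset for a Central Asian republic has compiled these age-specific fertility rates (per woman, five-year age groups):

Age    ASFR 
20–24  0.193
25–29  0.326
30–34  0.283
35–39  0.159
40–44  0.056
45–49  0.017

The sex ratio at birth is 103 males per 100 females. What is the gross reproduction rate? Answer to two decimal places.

Proportion female at birth = 100 / (100 + 103) = 0.49261.
Sum of ASFRs = 0.193 + 0.326 + 0.283 + 0.159 + 0.056 + 0.017 = 1.034
TFR = 5 × 1.034 = 5.17
GRR = 0.49261 × 5.17 = 2.54679

2.55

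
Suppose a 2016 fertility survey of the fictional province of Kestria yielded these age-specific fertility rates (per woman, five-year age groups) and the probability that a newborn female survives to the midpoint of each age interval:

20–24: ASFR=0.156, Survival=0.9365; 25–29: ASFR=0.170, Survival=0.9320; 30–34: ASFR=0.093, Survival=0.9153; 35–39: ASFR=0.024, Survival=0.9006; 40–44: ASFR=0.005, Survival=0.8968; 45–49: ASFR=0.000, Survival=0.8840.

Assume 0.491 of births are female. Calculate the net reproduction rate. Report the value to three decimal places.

Proportion female at birth = 0.491.
Each age group contributes 5 × ASFR × survival:
  20–24: 5 × 0.156 × 0.9365 = 0.73047
  25–29: 5 × 0.170 × 0.9320 = 0.79220
  30–34: 5 × 0.093 × 0.9153 = 0.42561
  35–39: 5 × 0.024 × 0.9006 = 0.10807
  40–44: 5 × 0.005 × 0.8968 = 0.02242
  45–49: 5 × 0.000 × 0.8840 = 0.00000
Sum = 2.07877
NRR = 0.491 × 2.07877 = 1.02068
NRR > 1, so each generation more than replaces itself.

1.021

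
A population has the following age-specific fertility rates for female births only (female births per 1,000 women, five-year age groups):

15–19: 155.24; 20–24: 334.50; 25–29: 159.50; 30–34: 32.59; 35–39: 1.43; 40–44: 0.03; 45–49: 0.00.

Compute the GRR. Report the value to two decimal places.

3.42

Sum of female ASFRs = 155.24 + 334.50 + 159.50 + 32.59 + 1.43 + 0.03 + 0.00 = 683.29
GRR = 5 × 683.29 / 1000 = 3.41645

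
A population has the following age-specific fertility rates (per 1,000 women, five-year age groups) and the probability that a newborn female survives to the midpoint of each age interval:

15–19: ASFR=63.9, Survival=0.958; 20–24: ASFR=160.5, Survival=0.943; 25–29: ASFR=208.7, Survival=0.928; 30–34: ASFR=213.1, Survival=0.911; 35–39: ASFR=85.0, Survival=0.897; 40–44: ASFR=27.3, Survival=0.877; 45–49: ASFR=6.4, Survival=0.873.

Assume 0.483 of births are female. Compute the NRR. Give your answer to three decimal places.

1.705

Proportion female at birth = 0.483.
Each age group contributes 5 × ASFR × survival:
  15–19: 5 × 63.9/1000 × 0.958 = 0.30608
  20–24: 5 × 160.5/1000 × 0.943 = 0.75676
  25–29: 5 × 208.7/1000 × 0.928 = 0.96837
  30–34: 5 × 213.1/1000 × 0.911 = 0.97067
  35–39: 5 × 85.0/1000 × 0.897 = 0.38123
  40–44: 5 × 27.3/1000 × 0.877 = 0.11971
  45–49: 5 × 6.4/1000 × 0.873 = 0.02794
Sum = 3.53076
NRR = 0.483 × 3.53076 = 1.70536
With NRR above 1 the population is above replacement fertility.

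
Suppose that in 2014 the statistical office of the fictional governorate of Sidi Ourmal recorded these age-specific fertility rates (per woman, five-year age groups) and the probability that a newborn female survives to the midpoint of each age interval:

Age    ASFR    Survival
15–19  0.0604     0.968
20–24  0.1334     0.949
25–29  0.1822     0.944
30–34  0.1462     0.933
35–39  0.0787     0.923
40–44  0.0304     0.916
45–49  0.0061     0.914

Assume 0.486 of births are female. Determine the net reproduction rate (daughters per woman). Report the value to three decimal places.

Proportion female at birth = 0.486.
Each age group contributes 5 × ASFR × survival:
  15–19: 5 × 0.0604 × 0.968 = 0.29234
  20–24: 5 × 0.1334 × 0.949 = 0.63298
  25–29: 5 × 0.1822 × 0.944 = 0.85998
  30–34: 5 × 0.1462 × 0.933 = 0.68202
  35–39: 5 × 0.0787 × 0.923 = 0.36320
  40–44: 5 × 0.0304 × 0.916 = 0.13923
  45–49: 5 × 0.0061 × 0.914 = 0.02788
Sum = 2.99763
NRR = 0.486 × 2.99763 = 1.45685

1.457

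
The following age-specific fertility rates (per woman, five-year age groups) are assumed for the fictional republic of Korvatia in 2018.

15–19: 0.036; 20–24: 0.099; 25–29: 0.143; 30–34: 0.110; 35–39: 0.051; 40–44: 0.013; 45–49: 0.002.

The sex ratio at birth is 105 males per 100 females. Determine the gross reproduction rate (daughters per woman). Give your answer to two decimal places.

1.11

Proportion female at birth = 100 / (100 + 105) = 0.48780.
Sum of ASFRs = 0.036 + 0.099 + 0.143 + 0.110 + 0.051 + 0.013 + 0.002 = 0.454
TFR = 5 × 0.454 = 2.27
GRR = 0.48780 × 2.27 = 1.10731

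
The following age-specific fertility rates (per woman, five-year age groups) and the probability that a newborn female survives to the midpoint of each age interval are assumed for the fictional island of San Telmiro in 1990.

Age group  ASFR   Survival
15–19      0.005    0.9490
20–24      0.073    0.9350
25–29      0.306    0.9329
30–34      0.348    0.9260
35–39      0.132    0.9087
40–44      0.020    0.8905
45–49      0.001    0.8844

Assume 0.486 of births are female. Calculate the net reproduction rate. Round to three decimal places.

Proportion female at birth = 0.486.
Survival-weighted fertility by age (5·fₓ·Sₓ):
  15–19: 5 × 0.005 × 0.9490 = 0.02373
  20–24: 5 × 0.073 × 0.9350 = 0.34128
  25–29: 5 × 0.306 × 0.9329 = 1.42734
  30–34: 5 × 0.348 × 0.9260 = 1.61124
  35–39: 5 × 0.132 × 0.9087 = 0.59974
  40–44: 5 × 0.020 × 0.8905 = 0.08905
  45–49: 5 × 0.001 × 0.8844 = 0.00442
Sum = 4.09680
NRR = 0.486 × 4.09680 = 1.99104
An NRR exceeding 1 indicates intrinsic growth under these rates.

1.991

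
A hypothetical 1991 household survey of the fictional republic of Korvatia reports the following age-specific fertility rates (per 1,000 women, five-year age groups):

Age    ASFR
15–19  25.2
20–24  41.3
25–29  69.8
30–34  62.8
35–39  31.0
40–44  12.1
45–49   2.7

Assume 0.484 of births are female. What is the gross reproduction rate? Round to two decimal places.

Proportion female at birth = 0.484.
Sum of ASFRs = 25.2 + 41.3 + 69.8 + 62.8 + 31.0 + 12.1 + 2.7 = 244.9
TFR = 5 × 244.9 / 1000 = 1.2245
GRR = 0.484 × 1.2245 = 0.59266

0.59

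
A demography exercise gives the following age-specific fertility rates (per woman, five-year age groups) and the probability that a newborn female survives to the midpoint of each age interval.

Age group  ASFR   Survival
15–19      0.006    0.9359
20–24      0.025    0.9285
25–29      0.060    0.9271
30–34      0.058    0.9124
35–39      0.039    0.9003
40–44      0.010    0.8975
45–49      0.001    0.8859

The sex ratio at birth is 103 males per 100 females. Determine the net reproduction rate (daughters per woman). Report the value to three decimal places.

0.449

Proportion female at birth = 100 / (100 + 103) = 0.49261.
Per-age-group product (5 × ASFR × survival probability):
  15–19: 5 × 0.006 × 0.9359 = 0.02808
  20–24: 5 × 0.025 × 0.9285 = 0.11606
  25–29: 5 × 0.060 × 0.9271 = 0.27813
  30–34: 5 × 0.058 × 0.9124 = 0.26460
  35–39: 5 × 0.039 × 0.9003 = 0.17556
  40–44: 5 × 0.010 × 0.8975 = 0.04488
  45–49: 5 × 0.001 × 0.8859 = 0.00443
Sum = 0.91174
NRR = 0.49261 × 0.91174 = 0.44913
With NRR below 1 the population is below replacement fertility.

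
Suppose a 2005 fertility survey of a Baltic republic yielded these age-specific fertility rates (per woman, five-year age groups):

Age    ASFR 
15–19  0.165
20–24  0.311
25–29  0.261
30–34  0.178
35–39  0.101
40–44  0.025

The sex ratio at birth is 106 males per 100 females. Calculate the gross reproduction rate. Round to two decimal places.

Proportion female at birth = 100 / (100 + 106) = 0.48544.
Sum of ASFRs = 0.165 + 0.311 + 0.261 + 0.178 + 0.101 + 0.025 = 1.041
TFR = 5 × 1.041 = 5.205
GRR = 0.48544 × 5.205 = 2.52672

2.53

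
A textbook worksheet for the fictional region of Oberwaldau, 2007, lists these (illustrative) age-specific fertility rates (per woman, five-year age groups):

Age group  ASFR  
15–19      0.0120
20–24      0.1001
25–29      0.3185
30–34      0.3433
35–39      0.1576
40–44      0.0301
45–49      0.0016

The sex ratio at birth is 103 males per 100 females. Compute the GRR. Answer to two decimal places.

Proportion female at birth = 100 / (100 + 103) = 0.49261.
Sum of ASFRs = 0.0120 + 0.1001 + 0.3185 + 0.3433 + 0.1576 + 0.0301 + 0.0016 = 0.9632
TFR = 5 × 0.9632 = 4.816
GRR = 0.49261 × 4.816 = 2.37241

2.37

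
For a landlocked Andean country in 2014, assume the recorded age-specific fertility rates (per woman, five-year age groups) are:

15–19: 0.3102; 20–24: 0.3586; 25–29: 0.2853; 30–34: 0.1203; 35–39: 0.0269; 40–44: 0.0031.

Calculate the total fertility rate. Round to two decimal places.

Sum of ASFRs = 0.3102 + 0.3586 + 0.2853 + 0.1203 + 0.0269 + 0.0031 = 1.1044
TFR = 5 × 1.1044 = 5.522

5.52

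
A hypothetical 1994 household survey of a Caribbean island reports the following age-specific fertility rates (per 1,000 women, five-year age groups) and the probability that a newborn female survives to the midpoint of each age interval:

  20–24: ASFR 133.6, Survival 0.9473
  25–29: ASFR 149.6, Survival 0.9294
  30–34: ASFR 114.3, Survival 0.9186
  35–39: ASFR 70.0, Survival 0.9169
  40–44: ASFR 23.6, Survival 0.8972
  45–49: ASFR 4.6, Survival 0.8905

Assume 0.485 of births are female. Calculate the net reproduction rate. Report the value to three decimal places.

Proportion female at birth = 0.485.
Per-age-group product (5 × ASFR × survival probability):
  20–24: 5 × 133.6/1000 × 0.9473 = 0.63280
  25–29: 5 × 149.6/1000 × 0.9294 = 0.69519
  30–34: 5 × 114.3/1000 × 0.9186 = 0.52498
  35–39: 5 × 70.0/1000 × 0.9169 = 0.32092
  40–44: 5 × 23.6/1000 × 0.8972 = 0.10587
  45–49: 5 × 4.6/1000 × 0.8905 = 0.02048
Sum = 2.30024
NRR = 0.485 × 2.30024 = 1.11562
NRR > 1, so each generation more than replaces itself.

1.116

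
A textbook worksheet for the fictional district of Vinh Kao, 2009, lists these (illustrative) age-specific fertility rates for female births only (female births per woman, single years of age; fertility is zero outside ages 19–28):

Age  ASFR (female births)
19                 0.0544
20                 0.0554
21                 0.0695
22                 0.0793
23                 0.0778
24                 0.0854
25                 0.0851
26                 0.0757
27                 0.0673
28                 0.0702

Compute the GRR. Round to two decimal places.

0.72

Sum of female ASFRs = 0.0544 + 0.0554 + 0.0695 + 0.0793 + 0.0778 + 0.0854 + 0.0851 + 0.0757 + 0.0673 + 0.0702 = 0.7201
GRR = 0.7201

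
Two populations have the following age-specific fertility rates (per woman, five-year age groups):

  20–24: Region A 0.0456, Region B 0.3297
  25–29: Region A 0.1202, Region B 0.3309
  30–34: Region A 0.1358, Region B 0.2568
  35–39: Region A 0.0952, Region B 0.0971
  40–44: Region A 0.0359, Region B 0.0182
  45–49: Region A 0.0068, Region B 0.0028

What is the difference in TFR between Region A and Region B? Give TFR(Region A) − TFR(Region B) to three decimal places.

-2.980

Region A:
  Sum of ASFRs = 0.0456 + 0.1202 + 0.1358 + 0.0952 + 0.0359 + 0.0068 = 0.4395
  TFR = 5 × 0.4395 = 2.1975
Region B:
  Sum of ASFRs = 0.3297 + 0.3309 + 0.2568 + 0.0971 + 0.0182 + 0.0028 = 1.0355
  TFR = 5 × 1.0355 = 5.1775
Difference = 2.1975 − 5.1775 = -2.98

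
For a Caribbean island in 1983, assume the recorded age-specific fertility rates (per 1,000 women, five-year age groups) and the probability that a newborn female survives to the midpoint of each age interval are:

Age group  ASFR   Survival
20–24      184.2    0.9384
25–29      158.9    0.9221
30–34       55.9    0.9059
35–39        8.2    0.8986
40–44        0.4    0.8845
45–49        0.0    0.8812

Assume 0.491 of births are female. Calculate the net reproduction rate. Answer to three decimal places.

0.927

Proportion female at birth = 0.491.
Survival-weighted fertility by age (5·fₓ·Sₓ):
  20–24: 5 × 184.2/1000 × 0.9384 = 0.86427
  25–29: 5 × 158.9/1000 × 0.9221 = 0.73261
  30–34: 5 × 55.9/1000 × 0.9059 = 0.25320
  35–39: 5 × 8.2/1000 × 0.8986 = 0.03684
  40–44: 5 × 0.4/1000 × 0.8845 = 0.00177
  45–49: 5 × 0.0/1000 × 0.8812 = 0.00000
Sum = 1.88869
NRR = 0.491 × 1.88869 = 0.92735
An NRR under 1 implies long-run decline under these rates.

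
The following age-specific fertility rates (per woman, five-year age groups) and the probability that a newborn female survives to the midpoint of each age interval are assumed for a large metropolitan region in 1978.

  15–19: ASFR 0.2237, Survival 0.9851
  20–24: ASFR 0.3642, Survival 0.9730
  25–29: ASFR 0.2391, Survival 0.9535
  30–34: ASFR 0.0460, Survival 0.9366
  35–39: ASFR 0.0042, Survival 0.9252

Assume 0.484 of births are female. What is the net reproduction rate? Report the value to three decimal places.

Proportion female at birth = 0.484.
Survival-weighted fertility by age (5·fₓ·Sₓ):
  15–19: 5 × 0.2237 × 0.9851 = 1.10183
  20–24: 5 × 0.3642 × 0.9730 = 1.77183
  25–29: 5 × 0.2391 × 0.9535 = 1.13991
  30–34: 5 × 0.0460 × 0.9366 = 0.21542
  35–39: 5 × 0.0042 × 0.9252 = 0.01943
Sum = 4.24842
NRR = 0.484 × 4.24842 = 2.05624
NRR > 1, so each generation more than replaces itself.

2.056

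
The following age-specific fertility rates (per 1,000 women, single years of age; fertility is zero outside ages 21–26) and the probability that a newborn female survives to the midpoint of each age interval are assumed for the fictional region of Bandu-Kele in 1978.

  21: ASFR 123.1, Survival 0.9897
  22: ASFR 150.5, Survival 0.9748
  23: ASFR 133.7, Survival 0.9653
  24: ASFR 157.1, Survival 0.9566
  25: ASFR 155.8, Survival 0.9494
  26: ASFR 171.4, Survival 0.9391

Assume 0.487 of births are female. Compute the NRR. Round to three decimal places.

Proportion female at birth = 0.487.
Survival-weighted fertility by age (1·fₓ·Sₓ):
  21: 1 × 123.1/1000 × 0.9897 = 0.12183
  22: 1 × 150.5/1000 × 0.9748 = 0.14671
  23: 1 × 133.7/1000 × 0.9653 = 0.12906
  24: 1 × 157.1/1000 × 0.9566 = 0.15028
  25: 1 × 155.8/1000 × 0.9494 = 0.14792
  26: 1 × 171.4/1000 × 0.9391 = 0.16096
Sum = 0.85676
NRR = 0.487 × 0.85676 = 0.41724

0.417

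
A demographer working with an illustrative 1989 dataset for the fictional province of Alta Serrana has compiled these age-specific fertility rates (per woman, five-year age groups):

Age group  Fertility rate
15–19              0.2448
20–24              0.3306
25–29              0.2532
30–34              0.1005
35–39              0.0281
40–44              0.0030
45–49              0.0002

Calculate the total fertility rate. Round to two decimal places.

4.80

Sum of ASFRs = 0.2448 + 0.3306 + 0.2532 + 0.1005 + 0.0281 + 0.0030 + 0.0002 = 0.9604
TFR = 5 × 0.9604 = 4.802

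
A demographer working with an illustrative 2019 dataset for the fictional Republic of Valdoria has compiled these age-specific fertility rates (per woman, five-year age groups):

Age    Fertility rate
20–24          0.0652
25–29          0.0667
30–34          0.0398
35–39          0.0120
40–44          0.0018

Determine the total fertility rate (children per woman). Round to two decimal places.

0.93

Sum of ASFRs = 0.0652 + 0.0667 + 0.0398 + 0.0120 + 0.0018 = 0.1855
TFR = 5 × 0.1855 = 0.9275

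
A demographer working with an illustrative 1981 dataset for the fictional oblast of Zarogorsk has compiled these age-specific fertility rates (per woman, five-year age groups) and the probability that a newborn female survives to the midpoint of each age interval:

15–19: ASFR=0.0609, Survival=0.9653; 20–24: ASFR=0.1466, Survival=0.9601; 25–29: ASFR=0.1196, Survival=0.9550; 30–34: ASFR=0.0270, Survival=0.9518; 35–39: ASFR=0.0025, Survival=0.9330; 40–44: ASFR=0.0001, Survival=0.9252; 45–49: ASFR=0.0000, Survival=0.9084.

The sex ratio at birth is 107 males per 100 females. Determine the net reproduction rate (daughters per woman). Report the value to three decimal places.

0.826

Proportion female at birth = 100 / (100 + 107) = 0.48309.
Each age group contributes 5 × ASFR × survival:
  15–19: 5 × 0.0609 × 0.9653 = 0.29393
  20–24: 5 × 0.1466 × 0.9601 = 0.70375
  25–29: 5 × 0.1196 × 0.9550 = 0.57109
  30–34: 5 × 0.0270 × 0.9518 = 0.12849
  35–39: 5 × 0.0025 × 0.9330 = 0.01166
  40–44: 5 × 0.0001 × 0.9252 = 0.00046
  45–49: 5 × 0.0000 × 0.9084 = 0.00000
Sum = 1.70938
NRR = 0.48309 × 1.70938 = 0.82578
An NRR under 1 implies long-run decline under these rates.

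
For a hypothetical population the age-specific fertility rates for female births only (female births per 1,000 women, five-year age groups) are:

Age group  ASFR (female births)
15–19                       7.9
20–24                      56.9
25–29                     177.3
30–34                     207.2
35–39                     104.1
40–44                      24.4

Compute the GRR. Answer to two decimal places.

2.89

Sum of female ASFRs = 7.9 + 56.9 + 177.3 + 207.2 + 104.1 + 24.4 = 577.8
GRR = 5 × 577.8 / 1000 = 2.889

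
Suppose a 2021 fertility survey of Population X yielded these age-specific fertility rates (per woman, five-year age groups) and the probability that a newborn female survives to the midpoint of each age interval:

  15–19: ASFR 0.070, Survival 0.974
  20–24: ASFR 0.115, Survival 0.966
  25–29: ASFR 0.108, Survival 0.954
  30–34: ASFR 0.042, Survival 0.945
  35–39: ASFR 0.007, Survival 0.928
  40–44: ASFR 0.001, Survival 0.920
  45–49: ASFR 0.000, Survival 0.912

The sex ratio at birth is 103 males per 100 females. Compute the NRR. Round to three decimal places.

Proportion female at birth = 100 / (100 + 103) = 0.49261.
Weighting each age-specific rate by interval width and survival:
  15–19: 5 × 0.070 × 0.974 = 0.34090
  20–24: 5 × 0.115 × 0.966 = 0.55545
  25–29: 5 × 0.108 × 0.954 = 0.51516
  30–34: 5 × 0.042 × 0.945 = 0.19845
  35–39: 5 × 0.007 × 0.928 = 0.03248
  40–44: 5 × 0.001 × 0.920 = 0.00460
  45–49: 5 × 0.000 × 0.912 = 0.00000
Sum = 1.64704
NRR = 0.49261 × 1.64704 = 0.81135

0.811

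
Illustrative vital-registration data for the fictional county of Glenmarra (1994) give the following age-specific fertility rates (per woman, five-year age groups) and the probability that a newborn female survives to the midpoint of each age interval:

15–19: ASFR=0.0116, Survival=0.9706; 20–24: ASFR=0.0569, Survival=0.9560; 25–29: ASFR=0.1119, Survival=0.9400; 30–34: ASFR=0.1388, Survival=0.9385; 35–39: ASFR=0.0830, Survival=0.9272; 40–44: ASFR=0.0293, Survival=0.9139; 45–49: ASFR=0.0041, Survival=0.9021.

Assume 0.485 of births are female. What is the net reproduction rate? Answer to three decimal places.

Proportion female at birth = 0.485.
Survival-weighted fertility by age (5·fₓ·Sₓ):
  15–19: 5 × 0.0116 × 0.9706 = 0.05629
  20–24: 5 × 0.0569 × 0.9560 = 0.27198
  25–29: 5 × 0.1119 × 0.9400 = 0.52593
  30–34: 5 × 0.1388 × 0.9385 = 0.65132
  35–39: 5 × 0.0830 × 0.9272 = 0.38479
  40–44: 5 × 0.0293 × 0.9139 = 0.13389
  45–49: 5 × 0.0041 × 0.9021 = 0.01849
Sum = 2.04269
NRR = 0.485 × 2.04269 = 0.99070

0.991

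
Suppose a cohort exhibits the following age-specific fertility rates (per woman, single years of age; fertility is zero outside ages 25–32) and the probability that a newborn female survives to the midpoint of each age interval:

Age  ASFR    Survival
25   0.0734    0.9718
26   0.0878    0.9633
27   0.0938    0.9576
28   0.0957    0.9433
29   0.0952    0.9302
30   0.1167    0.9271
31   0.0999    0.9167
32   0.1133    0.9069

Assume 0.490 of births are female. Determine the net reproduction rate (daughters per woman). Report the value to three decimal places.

Proportion female at birth = 0.490.
Each age group contributes 1 × ASFR × survival:
  25: 1 × 0.0734 × 0.9718 = 0.07133
  26: 1 × 0.0878 × 0.9633 = 0.08458
  27: 1 × 0.0938 × 0.9576 = 0.08982
  28: 1 × 0.0957 × 0.9433 = 0.09027
  29: 1 × 0.0952 × 0.9302 = 0.08856
  30: 1 × 0.1167 × 0.9271 = 0.10819
  31: 1 × 0.0999 × 0.9167 = 0.09158
  32: 1 × 0.1133 × 0.9069 = 0.10275
Sum = 0.72708
NRR = 0.490 × 0.72708 = 0.35627
NRR < 1, so the cohort does not fully replace itself.

0.356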